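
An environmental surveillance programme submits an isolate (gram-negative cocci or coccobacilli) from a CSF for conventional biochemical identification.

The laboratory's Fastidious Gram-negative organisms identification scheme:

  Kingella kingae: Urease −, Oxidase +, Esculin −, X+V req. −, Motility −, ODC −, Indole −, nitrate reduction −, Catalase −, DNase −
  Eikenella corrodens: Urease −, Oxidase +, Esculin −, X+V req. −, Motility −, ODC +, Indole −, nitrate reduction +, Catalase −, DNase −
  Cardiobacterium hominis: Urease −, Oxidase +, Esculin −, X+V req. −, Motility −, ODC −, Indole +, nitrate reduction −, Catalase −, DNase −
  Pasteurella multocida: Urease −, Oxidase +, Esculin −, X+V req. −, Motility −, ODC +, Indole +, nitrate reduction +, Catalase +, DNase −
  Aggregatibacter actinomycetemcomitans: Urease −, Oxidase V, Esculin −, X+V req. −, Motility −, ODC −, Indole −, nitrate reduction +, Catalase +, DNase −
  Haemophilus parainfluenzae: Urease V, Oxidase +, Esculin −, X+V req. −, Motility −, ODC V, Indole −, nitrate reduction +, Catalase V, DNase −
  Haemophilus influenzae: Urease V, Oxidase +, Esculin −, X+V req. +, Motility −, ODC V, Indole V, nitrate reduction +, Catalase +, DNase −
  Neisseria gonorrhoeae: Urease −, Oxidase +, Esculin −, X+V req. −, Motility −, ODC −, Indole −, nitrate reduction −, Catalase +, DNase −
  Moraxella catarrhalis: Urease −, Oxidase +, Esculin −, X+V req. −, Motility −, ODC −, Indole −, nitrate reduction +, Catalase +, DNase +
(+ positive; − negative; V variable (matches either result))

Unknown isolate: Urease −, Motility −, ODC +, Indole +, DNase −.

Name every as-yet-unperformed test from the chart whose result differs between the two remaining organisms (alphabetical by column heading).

Urease −: all 9 remaining candidates are consistent.
Indole +: excludes 6 organisms — 3 left.
Motility −: all 3 remaining candidates are consistent.
DNase −: all 3 remaining candidates are consistent.
ODC +: excludes Cardiobacterium hominis — 2 left.
Two candidates remain: Haemophilus influenzae and Pasteurella multocida.
  Oxidase: + vs + — same for both, does not separate.
  Esculin: − vs − — same for both, does not separate.
  X+V req.: Haemophilus influenzae +, Pasteurella multocida − — discriminates.
  nitrate reduction: + vs + — same for both, does not separate.
  Catalase: + vs + — same for both, does not separate.

X+V req.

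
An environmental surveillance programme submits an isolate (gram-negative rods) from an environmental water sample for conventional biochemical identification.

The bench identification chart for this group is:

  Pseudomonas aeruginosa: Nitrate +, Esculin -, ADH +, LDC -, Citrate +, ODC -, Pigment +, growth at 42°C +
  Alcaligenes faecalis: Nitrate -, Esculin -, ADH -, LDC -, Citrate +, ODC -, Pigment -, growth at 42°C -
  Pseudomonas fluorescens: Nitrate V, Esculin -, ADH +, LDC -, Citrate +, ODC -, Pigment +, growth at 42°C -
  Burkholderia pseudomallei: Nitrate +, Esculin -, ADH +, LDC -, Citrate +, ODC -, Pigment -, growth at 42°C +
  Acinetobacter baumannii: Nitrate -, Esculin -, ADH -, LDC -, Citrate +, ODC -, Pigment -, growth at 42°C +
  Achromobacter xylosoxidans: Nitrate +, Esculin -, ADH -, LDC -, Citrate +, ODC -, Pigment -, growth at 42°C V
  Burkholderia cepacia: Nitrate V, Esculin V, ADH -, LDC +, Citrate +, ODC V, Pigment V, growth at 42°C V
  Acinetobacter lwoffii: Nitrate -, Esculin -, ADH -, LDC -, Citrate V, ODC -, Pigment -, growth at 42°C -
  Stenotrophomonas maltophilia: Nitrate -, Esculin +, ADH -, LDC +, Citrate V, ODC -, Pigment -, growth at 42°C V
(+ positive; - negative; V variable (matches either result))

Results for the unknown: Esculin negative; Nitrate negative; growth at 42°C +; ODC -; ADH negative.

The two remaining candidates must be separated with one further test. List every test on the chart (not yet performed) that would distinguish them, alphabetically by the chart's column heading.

Nitrate -: excludes Pseudomonas aeruginosa, Burkholderia pseudomallei, Achromobacter xylosoxidans — 6 left.
ODC -: all 6 remaining candidates are consistent.
ADH -: excludes Pseudomonas fluorescens — 5 left.
Esculin -: excludes Stenotrophomonas maltophilia — 4 left.
growth at 42°C +: excludes Alcaligenes faecalis, Acinetobacter lwoffii — 2 left.
Two candidates remain: Acinetobacter baumannii and Burkholderia cepacia.
  LDC: Acinetobacter baumannii -, Burkholderia cepacia + — discriminates.
  Citrate: + vs + — same for both, does not separate.
  Pigment: - vs V — variable for at least one, does not separate.

LDC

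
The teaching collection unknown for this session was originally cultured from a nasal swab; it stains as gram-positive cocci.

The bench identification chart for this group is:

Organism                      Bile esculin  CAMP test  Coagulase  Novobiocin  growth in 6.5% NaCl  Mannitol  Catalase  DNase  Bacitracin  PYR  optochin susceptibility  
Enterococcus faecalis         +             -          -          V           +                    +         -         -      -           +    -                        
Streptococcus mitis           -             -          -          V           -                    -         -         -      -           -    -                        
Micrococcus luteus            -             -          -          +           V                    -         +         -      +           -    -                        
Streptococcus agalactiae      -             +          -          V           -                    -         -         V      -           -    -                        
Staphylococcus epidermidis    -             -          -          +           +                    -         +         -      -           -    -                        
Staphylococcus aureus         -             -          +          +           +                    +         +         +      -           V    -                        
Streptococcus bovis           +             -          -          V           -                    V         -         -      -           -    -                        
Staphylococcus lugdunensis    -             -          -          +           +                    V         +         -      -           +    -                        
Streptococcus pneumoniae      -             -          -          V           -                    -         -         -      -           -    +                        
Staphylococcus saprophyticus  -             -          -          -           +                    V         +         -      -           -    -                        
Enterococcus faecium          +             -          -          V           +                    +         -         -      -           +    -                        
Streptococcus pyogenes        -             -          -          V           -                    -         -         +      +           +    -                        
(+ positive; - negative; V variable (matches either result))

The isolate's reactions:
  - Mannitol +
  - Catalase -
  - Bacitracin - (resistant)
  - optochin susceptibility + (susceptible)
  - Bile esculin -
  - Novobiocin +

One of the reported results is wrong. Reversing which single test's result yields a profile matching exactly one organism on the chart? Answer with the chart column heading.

As reported, no row in the chart matches all 6 reactions.
Reversing Bile esculin → still no organism matches.
Reversing Mannitol (to -) → unique match: Streptococcus pneumoniae.
Reversing optochin susceptibility → still no organism matches.
Reversing Catalase → still no organism matches.
Reversing Bacitracin → still no organism matches.
Reversing Novobiocin → still no organism matches.

Mannitol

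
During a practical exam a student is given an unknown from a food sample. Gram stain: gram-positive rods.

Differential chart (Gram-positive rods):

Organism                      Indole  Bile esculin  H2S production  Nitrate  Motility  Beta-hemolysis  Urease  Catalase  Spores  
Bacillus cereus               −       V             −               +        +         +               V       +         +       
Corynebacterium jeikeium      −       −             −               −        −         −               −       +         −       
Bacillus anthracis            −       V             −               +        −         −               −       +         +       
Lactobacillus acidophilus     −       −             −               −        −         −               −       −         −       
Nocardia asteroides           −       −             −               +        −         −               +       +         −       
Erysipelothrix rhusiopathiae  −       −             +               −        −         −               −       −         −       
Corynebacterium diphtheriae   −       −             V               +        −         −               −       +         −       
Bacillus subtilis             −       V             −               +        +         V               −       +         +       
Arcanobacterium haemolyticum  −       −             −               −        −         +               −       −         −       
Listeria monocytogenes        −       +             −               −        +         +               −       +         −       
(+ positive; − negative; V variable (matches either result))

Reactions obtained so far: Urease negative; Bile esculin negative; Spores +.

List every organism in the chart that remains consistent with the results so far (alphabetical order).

Bacillus anthracis, Bacillus cereus, Bacillus subtilis

Spores +: excludes 7 organisms — 3 left.
Bile esculin −: all 3 remaining candidates are consistent.
Urease −: all 3 remaining candidates are consistent.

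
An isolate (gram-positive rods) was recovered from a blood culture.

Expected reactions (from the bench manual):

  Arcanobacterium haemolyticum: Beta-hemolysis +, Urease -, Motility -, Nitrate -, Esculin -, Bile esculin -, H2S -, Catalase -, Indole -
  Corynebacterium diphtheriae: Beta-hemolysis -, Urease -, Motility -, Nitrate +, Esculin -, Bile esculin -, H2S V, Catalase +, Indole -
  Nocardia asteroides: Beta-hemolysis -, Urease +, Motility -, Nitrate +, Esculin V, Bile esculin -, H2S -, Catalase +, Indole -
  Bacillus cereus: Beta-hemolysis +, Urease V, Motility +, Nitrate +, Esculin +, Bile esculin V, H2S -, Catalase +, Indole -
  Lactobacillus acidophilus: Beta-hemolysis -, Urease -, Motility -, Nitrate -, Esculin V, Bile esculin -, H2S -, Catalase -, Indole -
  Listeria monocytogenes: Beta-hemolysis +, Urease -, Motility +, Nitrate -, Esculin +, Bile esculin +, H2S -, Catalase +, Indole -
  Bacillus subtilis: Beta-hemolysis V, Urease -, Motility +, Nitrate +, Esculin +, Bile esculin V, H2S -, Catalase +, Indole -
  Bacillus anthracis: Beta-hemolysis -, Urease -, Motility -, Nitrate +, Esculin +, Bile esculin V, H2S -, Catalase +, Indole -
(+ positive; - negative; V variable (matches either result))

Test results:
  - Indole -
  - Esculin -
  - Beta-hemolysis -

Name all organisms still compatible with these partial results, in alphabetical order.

Beta-hemolysis -: excludes Arcanobacterium haemolyticum, Bacillus cereus, Listeria monocytogenes — 5 left.
Indole -: all 5 remaining candidates are consistent.
Esculin -: excludes Bacillus subtilis, Bacillus anthracis — 3 left.

Corynebacterium diphtheriae, Lactobacillus acidophilus, Nocardia asteroides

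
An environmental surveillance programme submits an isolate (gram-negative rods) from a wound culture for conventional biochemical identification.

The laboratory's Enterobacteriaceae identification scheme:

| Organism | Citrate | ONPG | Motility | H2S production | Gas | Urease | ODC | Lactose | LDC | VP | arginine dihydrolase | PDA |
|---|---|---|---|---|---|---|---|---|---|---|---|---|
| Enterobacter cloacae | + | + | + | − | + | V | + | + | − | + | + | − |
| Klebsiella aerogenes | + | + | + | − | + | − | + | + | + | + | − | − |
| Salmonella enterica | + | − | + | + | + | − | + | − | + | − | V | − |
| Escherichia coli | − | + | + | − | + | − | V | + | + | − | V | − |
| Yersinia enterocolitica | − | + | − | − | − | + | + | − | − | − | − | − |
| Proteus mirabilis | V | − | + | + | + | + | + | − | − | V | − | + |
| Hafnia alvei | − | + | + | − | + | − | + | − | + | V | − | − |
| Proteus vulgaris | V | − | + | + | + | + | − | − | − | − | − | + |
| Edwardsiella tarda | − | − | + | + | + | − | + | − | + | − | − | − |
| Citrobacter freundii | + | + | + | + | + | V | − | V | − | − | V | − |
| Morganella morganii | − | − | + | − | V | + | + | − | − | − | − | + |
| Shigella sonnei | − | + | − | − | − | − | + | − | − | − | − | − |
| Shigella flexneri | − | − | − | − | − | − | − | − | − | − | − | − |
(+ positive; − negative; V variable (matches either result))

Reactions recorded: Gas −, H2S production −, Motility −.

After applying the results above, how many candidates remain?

3

Motility −: excludes 10 organisms — 3 left.
Gas −: all 3 remaining candidates are consistent.
H2S production −: all 3 remaining candidates are consistent.
Still consistent: Shigella flexneri, Shigella sonnei, Yersinia enterocolitica.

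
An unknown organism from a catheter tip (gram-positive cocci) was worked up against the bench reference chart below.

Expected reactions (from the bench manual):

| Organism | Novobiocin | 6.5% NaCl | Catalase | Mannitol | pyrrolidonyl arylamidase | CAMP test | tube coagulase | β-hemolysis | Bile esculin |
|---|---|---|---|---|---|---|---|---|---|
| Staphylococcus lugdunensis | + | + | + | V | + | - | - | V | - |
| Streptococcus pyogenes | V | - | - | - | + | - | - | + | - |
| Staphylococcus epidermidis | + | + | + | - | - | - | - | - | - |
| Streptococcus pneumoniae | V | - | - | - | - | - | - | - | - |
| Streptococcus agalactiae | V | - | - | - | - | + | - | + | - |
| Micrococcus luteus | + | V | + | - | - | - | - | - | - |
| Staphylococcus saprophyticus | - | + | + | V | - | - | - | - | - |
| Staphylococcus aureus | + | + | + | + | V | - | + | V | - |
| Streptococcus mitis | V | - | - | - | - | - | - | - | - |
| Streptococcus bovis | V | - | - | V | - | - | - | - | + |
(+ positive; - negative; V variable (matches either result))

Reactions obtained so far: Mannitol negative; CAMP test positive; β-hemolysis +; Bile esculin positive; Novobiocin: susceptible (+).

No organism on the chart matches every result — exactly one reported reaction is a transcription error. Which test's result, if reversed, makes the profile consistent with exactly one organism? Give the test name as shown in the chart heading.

Bile esculin

As reported, no row in the chart matches all 5 reactions.
Reversing Bile esculin (to -) → unique match: Streptococcus agalactiae.
Reversing β-hemolysis → still no organism matches.
Reversing CAMP test → still no organism matches.
Reversing Mannitol → still no organism matches.
Reversing Novobiocin → still no organism matches.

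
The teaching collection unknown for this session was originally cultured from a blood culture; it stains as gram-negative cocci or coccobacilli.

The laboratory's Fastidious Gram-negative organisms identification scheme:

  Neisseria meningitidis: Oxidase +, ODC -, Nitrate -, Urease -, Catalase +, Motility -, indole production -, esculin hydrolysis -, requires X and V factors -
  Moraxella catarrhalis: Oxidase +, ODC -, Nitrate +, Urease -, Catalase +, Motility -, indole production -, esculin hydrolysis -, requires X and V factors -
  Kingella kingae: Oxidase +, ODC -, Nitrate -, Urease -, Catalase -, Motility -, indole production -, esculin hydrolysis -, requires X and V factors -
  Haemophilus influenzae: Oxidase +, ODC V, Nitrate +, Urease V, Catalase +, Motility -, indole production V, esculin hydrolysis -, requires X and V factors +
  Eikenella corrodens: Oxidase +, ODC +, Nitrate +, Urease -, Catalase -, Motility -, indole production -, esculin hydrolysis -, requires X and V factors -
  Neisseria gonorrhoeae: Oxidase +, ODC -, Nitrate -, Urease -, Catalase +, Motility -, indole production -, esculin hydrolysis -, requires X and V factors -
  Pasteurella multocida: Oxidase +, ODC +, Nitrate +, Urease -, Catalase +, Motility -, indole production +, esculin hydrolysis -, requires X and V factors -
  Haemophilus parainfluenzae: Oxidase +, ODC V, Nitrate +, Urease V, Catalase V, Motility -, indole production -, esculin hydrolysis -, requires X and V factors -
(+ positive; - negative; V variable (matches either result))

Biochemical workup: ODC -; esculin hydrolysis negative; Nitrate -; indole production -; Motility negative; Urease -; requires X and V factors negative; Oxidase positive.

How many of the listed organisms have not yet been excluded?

Oxidase +: all 8 remaining candidates are consistent.
Motility -: all 8 remaining candidates are consistent.
esculin hydrolysis -: all 8 remaining candidates are consistent.
ODC -: excludes Eikenella corrodens, Pasteurella multocida — 6 left.
requires X and V factors -: excludes Haemophilus influenzae — 5 left.
Urease -: all 5 remaining candidates are consistent.
indole production -: all 5 remaining candidates are consistent.
Nitrate -: excludes Moraxella catarrhalis, Haemophilus parainfluenzae — 3 left.
Still consistent: Kingella kingae, Neisseria gonorrhoeae, Neisseria meningitidis.

3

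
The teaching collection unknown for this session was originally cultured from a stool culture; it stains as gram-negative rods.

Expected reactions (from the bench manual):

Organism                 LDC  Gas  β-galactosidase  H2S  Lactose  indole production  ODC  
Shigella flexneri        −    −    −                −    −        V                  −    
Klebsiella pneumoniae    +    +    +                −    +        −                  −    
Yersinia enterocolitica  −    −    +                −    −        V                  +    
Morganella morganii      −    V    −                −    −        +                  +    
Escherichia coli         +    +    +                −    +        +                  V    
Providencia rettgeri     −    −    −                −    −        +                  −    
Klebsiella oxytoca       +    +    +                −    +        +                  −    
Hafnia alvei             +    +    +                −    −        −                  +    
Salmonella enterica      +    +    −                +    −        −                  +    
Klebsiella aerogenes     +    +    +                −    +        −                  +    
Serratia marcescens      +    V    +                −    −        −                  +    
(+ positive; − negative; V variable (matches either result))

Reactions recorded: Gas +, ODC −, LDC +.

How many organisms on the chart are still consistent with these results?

LDC +: excludes Shigella flexneri, Yersinia enterocolitica, Morganella morganii, Providencia rettgeri — 7 left.
ODC −: excludes Hafnia alvei, Salmonella enterica, Klebsiella aerogenes, Serratia marcescens — 3 left.
Gas +: all 3 remaining candidates are consistent.
Still consistent: Escherichia coli, Klebsiella oxytoca, Klebsiella pneumoniae.

3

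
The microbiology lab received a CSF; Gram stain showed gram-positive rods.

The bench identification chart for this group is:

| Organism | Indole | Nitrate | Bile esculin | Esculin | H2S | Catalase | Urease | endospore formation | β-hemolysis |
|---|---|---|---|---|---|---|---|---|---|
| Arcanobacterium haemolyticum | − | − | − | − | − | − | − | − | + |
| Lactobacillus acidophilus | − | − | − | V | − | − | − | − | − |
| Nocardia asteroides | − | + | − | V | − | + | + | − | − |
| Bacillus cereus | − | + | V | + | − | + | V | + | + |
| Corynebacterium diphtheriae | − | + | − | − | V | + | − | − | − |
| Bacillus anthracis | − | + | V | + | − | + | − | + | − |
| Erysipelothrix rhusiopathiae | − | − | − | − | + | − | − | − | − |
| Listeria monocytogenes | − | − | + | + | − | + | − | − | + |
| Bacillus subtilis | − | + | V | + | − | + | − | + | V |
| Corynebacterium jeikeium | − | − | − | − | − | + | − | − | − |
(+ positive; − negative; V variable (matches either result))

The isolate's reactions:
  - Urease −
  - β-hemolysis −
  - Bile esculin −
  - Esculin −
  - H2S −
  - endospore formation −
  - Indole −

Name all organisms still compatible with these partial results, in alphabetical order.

Esculin −: excludes Bacillus cereus, Bacillus anthracis, Listeria monocytogenes, Bacillus subtilis — 6 left.
Urease −: excludes Nocardia asteroides — 5 left.
Bile esculin −: all 5 remaining candidates are consistent.
Indole −: all 5 remaining candidates are consistent.
endospore formation −: all 5 remaining candidates are consistent.
H2S −: excludes Erysipelothrix rhusiopathiae — 4 left.
β-hemolysis −: excludes Arcanobacterium haemolyticum — 3 left.

Corynebacterium diphtheriae, Corynebacterium jeikeium, Lactobacillus acidophilus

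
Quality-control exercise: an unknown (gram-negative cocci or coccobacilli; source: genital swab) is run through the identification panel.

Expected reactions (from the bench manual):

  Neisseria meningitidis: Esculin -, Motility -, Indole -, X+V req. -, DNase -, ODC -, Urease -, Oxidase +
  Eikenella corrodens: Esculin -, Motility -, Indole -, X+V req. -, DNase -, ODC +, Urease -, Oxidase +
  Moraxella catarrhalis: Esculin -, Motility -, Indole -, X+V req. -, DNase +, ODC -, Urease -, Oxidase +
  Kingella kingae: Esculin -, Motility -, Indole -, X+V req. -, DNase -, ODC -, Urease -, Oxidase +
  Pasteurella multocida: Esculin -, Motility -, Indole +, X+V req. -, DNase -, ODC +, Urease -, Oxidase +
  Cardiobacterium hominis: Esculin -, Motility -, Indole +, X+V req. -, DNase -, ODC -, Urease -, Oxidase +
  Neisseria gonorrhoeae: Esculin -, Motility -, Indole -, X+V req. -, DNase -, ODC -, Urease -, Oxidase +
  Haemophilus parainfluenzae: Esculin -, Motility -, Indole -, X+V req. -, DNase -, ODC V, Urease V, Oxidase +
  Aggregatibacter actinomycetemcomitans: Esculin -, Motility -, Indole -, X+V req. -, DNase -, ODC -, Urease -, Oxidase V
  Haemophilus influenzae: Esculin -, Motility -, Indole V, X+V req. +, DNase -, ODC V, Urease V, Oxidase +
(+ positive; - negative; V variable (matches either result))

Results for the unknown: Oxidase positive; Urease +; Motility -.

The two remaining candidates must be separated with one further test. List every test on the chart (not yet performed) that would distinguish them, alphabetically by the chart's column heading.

X+V req.

Urease +: excludes 8 organisms — 2 left.
Motility -: all 2 remaining candidates are consistent.
Oxidase +: all 2 remaining candidates are consistent.
Two candidates remain: Haemophilus influenzae and Haemophilus parainfluenzae.
  Esculin: - vs - — same for both, does not separate.
  Indole: V vs - — variable for at least one, does not separate.
  X+V req.: Haemophilus influenzae +, Haemophilus parainfluenzae - — discriminates.
  DNase: - vs - — same for both, does not separate.
  ODC: V vs V — variable for at least one, does not separate.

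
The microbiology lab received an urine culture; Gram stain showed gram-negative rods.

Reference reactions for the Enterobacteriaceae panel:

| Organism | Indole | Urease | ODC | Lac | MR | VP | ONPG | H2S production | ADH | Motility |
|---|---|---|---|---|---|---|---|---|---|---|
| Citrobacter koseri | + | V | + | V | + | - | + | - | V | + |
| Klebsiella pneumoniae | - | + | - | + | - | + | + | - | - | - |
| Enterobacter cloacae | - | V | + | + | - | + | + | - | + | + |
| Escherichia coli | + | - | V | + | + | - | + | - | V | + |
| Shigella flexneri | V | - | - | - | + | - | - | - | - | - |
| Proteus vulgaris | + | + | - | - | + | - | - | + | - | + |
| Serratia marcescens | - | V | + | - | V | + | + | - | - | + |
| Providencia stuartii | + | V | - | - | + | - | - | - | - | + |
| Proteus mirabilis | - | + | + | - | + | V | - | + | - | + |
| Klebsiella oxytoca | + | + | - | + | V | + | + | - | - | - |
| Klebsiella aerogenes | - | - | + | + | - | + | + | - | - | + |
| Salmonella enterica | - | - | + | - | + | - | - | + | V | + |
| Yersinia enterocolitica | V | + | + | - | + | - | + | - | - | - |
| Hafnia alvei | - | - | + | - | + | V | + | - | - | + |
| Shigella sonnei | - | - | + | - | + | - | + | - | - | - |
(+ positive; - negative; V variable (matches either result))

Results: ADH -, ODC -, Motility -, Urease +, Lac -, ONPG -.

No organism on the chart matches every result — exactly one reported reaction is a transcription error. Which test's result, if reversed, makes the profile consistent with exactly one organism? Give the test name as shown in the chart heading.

As reported, no row in the chart matches all 6 reactions.
Reversing Urease (to -) → unique match: Shigella flexneri.
Reversing ADH → still no organism matches.
Reversing Motility → 2 organisms match (not unique).
Reversing Lac → still no organism matches.
Reversing ODC → still no organism matches.
Reversing ONPG → still no organism matches.

Urease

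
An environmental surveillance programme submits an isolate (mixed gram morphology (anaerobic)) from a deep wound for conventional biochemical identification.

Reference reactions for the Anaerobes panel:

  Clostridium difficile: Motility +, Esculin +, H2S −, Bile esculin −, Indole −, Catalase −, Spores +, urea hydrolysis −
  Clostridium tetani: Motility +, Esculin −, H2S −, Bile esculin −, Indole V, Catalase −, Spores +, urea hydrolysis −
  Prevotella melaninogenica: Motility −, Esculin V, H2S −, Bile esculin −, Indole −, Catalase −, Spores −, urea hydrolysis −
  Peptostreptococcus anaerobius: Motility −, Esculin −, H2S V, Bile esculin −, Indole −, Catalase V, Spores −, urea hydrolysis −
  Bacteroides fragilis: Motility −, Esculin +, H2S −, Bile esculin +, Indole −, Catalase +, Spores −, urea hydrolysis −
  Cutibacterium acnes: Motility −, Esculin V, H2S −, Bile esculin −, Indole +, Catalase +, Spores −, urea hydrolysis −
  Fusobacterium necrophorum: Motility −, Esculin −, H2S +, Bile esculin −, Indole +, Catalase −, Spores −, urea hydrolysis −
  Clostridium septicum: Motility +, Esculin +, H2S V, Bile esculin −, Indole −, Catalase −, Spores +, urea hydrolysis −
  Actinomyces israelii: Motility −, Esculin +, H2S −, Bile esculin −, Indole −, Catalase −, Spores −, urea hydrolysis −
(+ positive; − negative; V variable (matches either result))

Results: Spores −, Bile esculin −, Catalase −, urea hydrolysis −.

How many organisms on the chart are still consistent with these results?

Catalase −: excludes Bacteroides fragilis, Cutibacterium acnes — 7 left.
Bile esculin −: all 7 remaining candidates are consistent.
urea hydrolysis −: all 7 remaining candidates are consistent.
Spores −: excludes Clostridium difficile, Clostridium tetani, Clostridium septicum — 4 left.
Still consistent: Actinomyces israelii, Fusobacterium necrophorum, Peptostreptococcus anaerobius, Prevotella melaninogenica.

4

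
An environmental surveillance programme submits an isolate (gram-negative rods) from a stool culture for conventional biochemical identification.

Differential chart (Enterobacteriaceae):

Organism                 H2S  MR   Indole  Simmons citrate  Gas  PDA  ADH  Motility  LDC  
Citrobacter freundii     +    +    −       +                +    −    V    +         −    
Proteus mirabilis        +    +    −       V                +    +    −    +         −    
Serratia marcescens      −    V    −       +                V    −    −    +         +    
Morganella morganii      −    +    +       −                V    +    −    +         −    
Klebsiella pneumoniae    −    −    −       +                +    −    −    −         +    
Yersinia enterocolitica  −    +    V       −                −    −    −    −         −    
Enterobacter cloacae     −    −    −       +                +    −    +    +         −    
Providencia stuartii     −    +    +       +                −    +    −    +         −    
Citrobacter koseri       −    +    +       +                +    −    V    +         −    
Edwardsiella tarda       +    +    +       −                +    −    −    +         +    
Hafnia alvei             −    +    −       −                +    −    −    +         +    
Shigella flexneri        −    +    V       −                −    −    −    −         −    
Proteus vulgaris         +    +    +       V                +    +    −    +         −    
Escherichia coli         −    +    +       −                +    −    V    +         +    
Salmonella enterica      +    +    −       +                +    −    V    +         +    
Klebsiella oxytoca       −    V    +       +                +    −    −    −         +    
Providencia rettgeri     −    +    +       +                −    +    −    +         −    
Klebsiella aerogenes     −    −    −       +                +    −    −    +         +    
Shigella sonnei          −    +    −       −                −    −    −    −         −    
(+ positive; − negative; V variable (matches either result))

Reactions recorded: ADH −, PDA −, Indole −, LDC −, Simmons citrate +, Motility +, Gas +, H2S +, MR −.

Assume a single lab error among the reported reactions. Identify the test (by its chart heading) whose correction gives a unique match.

MR

As reported, no row in the chart matches all 9 reactions.
Reversing H2S → still no organism matches.
Reversing Simmons citrate → still no organism matches.
Reversing Indole → still no organism matches.
Reversing Motility → still no organism matches.
Reversing Gas → still no organism matches.
Reversing ADH → still no organism matches.
Reversing MR (to +) → unique match: Citrobacter freundii.
Reversing LDC → still no organism matches.
Reversing PDA → still no organism matches.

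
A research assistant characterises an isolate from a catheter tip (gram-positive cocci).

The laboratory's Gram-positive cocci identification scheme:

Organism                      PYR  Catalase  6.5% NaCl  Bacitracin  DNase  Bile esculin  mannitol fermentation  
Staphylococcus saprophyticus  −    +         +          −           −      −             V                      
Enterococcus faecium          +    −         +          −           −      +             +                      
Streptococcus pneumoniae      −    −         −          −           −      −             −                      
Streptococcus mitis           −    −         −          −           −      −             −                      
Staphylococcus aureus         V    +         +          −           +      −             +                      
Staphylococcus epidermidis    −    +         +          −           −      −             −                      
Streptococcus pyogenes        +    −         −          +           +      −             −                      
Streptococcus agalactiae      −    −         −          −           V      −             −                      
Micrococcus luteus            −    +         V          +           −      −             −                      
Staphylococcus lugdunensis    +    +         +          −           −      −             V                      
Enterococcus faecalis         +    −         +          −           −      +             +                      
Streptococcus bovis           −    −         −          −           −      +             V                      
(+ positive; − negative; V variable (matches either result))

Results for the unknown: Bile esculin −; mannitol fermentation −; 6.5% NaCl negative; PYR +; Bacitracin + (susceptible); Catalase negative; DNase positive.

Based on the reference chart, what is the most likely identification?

Streptococcus pyogenes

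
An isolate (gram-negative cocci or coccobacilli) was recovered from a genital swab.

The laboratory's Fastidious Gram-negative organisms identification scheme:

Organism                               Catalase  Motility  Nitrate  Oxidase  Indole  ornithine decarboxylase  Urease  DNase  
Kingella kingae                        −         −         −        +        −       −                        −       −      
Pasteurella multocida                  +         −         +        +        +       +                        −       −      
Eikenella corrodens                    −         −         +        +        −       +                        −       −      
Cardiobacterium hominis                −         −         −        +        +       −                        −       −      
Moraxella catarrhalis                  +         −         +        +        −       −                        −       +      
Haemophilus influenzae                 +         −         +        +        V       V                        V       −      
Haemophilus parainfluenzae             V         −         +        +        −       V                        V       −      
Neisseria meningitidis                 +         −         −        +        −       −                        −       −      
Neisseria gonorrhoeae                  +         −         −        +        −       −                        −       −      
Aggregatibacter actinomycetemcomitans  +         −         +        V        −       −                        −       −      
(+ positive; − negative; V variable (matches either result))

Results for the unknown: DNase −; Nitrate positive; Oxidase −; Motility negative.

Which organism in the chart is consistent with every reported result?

Aggregatibacter actinomycetemcomitans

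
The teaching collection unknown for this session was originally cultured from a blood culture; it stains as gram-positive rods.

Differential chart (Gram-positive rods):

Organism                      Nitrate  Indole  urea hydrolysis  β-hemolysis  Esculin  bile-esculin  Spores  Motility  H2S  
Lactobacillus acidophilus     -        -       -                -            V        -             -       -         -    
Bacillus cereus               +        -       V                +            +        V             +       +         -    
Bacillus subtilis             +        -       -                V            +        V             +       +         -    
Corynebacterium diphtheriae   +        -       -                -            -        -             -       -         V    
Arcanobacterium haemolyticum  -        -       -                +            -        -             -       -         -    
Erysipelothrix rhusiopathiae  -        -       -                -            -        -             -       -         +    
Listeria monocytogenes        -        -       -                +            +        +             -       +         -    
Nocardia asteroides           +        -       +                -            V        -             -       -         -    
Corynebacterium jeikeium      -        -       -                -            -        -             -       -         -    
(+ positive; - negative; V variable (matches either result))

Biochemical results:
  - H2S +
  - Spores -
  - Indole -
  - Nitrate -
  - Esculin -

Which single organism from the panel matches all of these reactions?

Erysipelothrix rhusiopathiae

Indole -: all 9 remaining candidates are consistent.
Spores -: excludes Bacillus cereus, Bacillus subtilis — 7 left.
Nitrate -: excludes Corynebacterium diphtheriae, Nocardia asteroides — 5 left.
H2S +: excludes Lactobacillus acidophilus, Arcanobacterium haemolyticum, Listeria monocytogenes, Corynebacterium jeikeium — 1 left.
Esculin -: the one remaining candidate is consistent.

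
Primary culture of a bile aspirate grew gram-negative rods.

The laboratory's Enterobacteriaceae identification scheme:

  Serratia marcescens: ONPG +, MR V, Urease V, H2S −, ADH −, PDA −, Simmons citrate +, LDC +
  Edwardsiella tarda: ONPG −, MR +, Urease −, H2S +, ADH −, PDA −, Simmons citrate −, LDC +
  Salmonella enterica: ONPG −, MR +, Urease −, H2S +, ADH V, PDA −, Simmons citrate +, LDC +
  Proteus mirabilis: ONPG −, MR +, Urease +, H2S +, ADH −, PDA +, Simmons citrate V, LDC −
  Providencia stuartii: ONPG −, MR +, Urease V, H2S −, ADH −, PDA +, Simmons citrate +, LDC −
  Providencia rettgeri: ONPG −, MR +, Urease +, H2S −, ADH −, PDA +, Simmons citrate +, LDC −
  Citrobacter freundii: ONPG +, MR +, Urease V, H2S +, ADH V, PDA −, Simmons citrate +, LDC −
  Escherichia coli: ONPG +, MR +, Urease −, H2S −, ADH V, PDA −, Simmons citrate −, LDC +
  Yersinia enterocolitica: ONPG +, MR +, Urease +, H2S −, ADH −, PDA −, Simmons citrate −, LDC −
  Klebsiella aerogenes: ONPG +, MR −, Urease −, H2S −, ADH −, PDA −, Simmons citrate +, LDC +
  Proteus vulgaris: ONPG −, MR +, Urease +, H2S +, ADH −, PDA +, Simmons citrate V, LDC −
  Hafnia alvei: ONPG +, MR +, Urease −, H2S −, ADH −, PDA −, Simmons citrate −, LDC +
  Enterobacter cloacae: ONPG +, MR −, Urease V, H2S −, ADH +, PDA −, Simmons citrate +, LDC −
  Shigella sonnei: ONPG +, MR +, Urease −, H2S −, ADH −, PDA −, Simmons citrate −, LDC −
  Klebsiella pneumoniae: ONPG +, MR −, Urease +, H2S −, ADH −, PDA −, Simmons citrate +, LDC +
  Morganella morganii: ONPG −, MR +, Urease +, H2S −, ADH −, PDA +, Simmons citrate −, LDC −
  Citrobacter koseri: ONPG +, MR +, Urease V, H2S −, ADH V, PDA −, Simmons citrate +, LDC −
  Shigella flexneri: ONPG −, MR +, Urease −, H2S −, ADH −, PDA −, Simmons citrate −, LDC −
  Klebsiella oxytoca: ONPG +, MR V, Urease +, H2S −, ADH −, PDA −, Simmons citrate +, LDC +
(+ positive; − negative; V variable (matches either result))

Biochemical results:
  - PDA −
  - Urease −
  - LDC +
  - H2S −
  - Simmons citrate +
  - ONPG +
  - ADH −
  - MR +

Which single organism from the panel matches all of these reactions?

Serratia marcescens

H2S −: excludes 5 organisms — 14 left.
Urease −: excludes 5 organisms — 9 left.
ONPG +: excludes Providencia stuartii, Shigella flexneri — 7 left.
LDC +: excludes Enterobacter cloacae, Shigella sonnei, Citrobacter koseri — 4 left.
MR +: excludes Klebsiella aerogenes — 3 left.
PDA −: all 3 remaining candidates are consistent.
Simmons citrate +: excludes Escherichia coli, Hafnia alvei — 1 left.
ADH −: the one remaining candidate is consistent.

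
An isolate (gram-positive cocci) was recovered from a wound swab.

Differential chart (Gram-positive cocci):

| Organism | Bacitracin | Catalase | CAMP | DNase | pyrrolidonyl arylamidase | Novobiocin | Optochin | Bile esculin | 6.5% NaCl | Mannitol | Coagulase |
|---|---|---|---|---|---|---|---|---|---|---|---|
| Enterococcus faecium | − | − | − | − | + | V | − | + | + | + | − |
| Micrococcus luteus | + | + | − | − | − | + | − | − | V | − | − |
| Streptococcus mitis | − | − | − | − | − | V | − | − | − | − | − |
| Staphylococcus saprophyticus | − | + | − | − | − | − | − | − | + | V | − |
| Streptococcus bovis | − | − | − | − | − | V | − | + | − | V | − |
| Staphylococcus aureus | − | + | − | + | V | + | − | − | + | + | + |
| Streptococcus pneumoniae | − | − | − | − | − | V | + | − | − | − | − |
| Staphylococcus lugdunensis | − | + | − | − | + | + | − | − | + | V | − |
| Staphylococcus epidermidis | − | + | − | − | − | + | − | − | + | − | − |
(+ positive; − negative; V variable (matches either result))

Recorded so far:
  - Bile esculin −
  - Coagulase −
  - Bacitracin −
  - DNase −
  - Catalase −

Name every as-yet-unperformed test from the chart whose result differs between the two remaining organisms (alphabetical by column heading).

Bacitracin −: excludes Micrococcus luteus — 8 left.
Coagulase −: excludes Staphylococcus aureus — 7 left.
DNase −: all 7 remaining candidates are consistent.
Bile esculin −: excludes Enterococcus faecium, Streptococcus bovis — 5 left.
Catalase −: excludes Staphylococcus saprophyticus, Staphylococcus lugdunensis, Staphylococcus epidermidis — 2 left.
Two candidates remain: Streptococcus mitis and Streptococcus pneumoniae.
  CAMP: − vs − — same for both, does not separate.
  pyrrolidonyl arylamidase: − vs − — same for both, does not separate.
  Novobiocin: V vs V — variable for at least one, does not separate.
  Optochin: Streptococcus mitis −, Streptococcus pneumoniae + — discriminates.
  6.5% NaCl: − vs − — same for both, does not separate.
  Mannitol: − vs − — same for both, does not separate.

Optochin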